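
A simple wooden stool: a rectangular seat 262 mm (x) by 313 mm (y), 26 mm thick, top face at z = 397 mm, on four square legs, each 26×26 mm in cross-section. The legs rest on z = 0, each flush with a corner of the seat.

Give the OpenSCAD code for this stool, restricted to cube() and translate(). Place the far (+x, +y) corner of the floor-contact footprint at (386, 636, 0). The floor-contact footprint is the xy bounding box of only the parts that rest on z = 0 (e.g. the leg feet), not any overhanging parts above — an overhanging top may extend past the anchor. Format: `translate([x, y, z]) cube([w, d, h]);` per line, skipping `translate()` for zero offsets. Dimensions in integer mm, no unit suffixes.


// leg_h = 397 - 26 = 371
translate([124, 323, 371]) cube([262, 313, 26]);
translate([124, 323, 0]) cube([26, 26, 371]);
translate([360, 323, 0]) cube([26, 26, 371]);
translate([124, 610, 0]) cube([26, 26, 371]);
translate([360, 610, 0]) cube([26, 26, 371]);


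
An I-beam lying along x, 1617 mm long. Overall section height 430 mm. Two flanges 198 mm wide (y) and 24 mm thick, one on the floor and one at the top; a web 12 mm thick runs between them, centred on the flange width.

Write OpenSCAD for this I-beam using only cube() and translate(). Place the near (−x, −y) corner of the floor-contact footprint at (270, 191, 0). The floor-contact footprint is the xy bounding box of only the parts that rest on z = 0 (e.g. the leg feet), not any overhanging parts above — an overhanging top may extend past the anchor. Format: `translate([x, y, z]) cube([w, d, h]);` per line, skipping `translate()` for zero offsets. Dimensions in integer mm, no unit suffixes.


translate([270, 191, 0]) cube([1617, 198, 24]);
translate([270, 284, 24]) cube([1617, 12, 382]);
translate([270, 191, 406]) cube([1617, 198, 24]);


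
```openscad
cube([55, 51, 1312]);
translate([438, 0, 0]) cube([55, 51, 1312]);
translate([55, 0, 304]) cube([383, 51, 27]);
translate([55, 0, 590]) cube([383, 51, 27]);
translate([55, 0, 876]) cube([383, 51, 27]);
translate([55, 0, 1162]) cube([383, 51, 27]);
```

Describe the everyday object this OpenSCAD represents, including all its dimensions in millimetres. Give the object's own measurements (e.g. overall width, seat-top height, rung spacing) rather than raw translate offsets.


A straight ladder. Two 55×51 mm vertical rails, 1312 mm tall, stand 493 mm apart (outside-to-outside) with their front faces coplanar on the −y side. 4 rungs, each 51 mm deep and 27 mm tall, span between the inner faces of the rails, front faces flush with the rails. The lowest rung's underside is at z = 304 mm and rungs are spaced 286 mm apart (underside to underside).


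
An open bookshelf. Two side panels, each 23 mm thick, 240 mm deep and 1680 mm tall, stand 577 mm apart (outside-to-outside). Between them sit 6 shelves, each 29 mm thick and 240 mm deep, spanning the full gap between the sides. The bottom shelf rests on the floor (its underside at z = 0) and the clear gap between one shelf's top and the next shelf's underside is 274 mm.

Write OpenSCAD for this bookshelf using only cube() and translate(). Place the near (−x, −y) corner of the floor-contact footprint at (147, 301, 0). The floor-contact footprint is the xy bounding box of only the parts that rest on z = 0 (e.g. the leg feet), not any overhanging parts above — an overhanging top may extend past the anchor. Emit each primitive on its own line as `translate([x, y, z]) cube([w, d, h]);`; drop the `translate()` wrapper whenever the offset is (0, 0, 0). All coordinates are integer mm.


translate([147, 301, 0]) cube([23, 240, 1680]);
translate([701, 301, 0]) cube([23, 240, 1680]);
translate([170, 301, 0]) cube([531, 240, 29]);
translate([170, 301, 303]) cube([531, 240, 29]);
translate([170, 301, 606]) cube([531, 240, 29]);
translate([170, 301, 909]) cube([531, 240, 29]);
translate([170, 301, 1212]) cube([531, 240, 29]);
translate([170, 301, 1515]) cube([531, 240, 29]);


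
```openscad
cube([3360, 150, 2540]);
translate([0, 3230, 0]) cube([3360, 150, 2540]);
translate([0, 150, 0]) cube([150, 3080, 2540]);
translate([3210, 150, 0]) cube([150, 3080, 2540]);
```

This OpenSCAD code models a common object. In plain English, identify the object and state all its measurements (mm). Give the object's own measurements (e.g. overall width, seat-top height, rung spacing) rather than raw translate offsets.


The wall frame of a small rectangular building: four walls, each 2540 mm tall and 150 mm thick, enclosing a footprint 3360 mm (x) by 3380 mm (y) outside-to-outside, with no floor or roof. The front and back walls (the −y and +y sides) span the full width; the two side walls fit between them.


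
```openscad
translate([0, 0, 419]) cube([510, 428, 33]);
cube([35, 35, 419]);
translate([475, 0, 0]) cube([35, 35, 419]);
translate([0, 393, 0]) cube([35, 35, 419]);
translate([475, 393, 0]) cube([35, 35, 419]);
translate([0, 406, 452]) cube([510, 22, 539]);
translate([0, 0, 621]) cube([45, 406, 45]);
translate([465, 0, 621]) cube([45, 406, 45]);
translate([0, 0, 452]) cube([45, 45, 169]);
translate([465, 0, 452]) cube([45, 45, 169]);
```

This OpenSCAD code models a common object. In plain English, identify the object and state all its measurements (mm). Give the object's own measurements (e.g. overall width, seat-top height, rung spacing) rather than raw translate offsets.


A chair. The seat is a 510×428×33 mm slab with its top at z = 452 mm, on four 35×35 mm corner legs (flush with the seat edges, standing on z = 0). A flat backrest 22 mm thick, 539 mm tall, spans the full seat width and rises from the seat top along its +y edge, rear face flush with the rear of the seat. Two armrests of 45×45 mm section run along each side from the seat's front edge to the front of the backrest, top faces 214 mm above the seat top and outer faces flush with the seat's x-edges; a 45×45 mm post under the front of each armrest stands on the seat at the front corner.


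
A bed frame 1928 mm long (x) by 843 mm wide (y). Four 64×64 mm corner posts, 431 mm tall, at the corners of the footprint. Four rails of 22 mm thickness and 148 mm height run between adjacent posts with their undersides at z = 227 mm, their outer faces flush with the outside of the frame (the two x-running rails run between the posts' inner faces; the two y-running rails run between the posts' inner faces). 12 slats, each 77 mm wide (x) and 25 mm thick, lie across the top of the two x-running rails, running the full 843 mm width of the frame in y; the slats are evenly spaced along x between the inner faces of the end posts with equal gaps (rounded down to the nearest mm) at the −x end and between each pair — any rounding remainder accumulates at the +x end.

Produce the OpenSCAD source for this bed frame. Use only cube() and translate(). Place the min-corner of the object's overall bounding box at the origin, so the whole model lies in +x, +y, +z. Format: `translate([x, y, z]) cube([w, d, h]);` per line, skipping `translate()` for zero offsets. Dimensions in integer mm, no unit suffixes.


cube([64, 64, 431]);
translate([0, 779, 0]) cube([64, 64, 431]);
translate([1864, 0, 0]) cube([64, 64, 431]);
translate([1864, 779, 0]) cube([64, 64, 431]);
translate([64, 0, 227]) cube([1800, 22, 148]);
translate([64, 821, 227]) cube([1800, 22, 148]);
translate([0, 64, 227]) cube([22, 715, 148]);
translate([1906, 64, 227]) cube([22, 715, 148]);
translate([131, 0, 375]) cube([77, 843, 25]);
translate([275, 0, 375]) cube([77, 843, 25]);
translate([419, 0, 375]) cube([77, 843, 25]);
translate([563, 0, 375]) cube([77, 843, 25]);
translate([707, 0, 375]) cube([77, 843, 25]);
translate([851, 0, 375]) cube([77, 843, 25]);
translate([995, 0, 375]) cube([77, 843, 25]);
translate([1139, 0, 375]) cube([77, 843, 25]);
translate([1283, 0, 375]) cube([77, 843, 25]);
translate([1427, 0, 375]) cube([77, 843, 25]);
translate([1571, 0, 375]) cube([77, 843, 25]);
translate([1715, 0, 375]) cube([77, 843, 25]);


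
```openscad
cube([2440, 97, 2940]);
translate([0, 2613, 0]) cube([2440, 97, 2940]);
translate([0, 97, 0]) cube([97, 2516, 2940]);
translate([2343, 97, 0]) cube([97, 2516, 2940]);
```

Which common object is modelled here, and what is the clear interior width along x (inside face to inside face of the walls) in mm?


A house (or room) frame. The interior width is 2246 mm.

Four 2940 mm walls enclosing a rectangle with no floor or roof — a room or house frame. Outside width is 2440 mm and wall thickness is 97 mm, so the interior width is 2440 − 2 × 97 = 2246 mm.


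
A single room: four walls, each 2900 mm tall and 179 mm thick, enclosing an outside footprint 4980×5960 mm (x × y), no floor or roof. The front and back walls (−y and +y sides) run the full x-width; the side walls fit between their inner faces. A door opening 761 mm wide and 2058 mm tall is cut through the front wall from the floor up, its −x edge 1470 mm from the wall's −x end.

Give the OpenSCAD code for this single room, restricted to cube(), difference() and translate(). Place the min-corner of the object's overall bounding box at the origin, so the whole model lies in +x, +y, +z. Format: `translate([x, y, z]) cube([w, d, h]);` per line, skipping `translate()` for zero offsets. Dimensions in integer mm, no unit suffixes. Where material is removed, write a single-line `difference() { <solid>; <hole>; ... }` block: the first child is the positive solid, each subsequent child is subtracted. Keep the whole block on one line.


difference() { cube([4980, 179, 2900]); translate([1470, 0, 0]) cube([761, 179, 2058]); }
translate([0, 5781, 0]) cube([4980, 179, 2900]);
translate([0, 179, 0]) cube([179, 5602, 2900]);
translate([4801, 179, 0]) cube([179, 5602, 2900]);


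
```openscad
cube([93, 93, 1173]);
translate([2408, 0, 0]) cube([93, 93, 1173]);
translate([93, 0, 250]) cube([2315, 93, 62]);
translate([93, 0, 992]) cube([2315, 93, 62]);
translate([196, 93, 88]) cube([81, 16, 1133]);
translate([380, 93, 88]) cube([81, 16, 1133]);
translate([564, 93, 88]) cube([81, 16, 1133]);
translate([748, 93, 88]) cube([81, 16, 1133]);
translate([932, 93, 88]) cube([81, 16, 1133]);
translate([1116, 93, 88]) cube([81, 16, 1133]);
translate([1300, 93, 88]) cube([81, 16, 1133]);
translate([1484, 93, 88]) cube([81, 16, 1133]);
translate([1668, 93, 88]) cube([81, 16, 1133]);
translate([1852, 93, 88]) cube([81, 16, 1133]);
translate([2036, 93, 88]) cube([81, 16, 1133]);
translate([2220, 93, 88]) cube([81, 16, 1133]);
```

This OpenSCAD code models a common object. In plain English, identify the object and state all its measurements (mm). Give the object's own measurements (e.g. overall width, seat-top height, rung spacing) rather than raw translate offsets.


A fence section. Two 93×93 mm posts, 1173 mm tall, stand on the floor with a clear span of 2315 mm between their inner faces. Two horizontal rails of 93×62 mm section span the gap between the posts with their undersides at z = 250 mm and z = 992 mm, flush with the posts' −y face. 12 pickets, each 81 mm wide, 16 mm thick and 1133 mm tall, are fixed to the +y face of the rails with their bottoms at z = 88 mm, spaced across the span with a 103 mm gap after the −x post and between neighbouring pickets, with 107 mm left before the +x post.


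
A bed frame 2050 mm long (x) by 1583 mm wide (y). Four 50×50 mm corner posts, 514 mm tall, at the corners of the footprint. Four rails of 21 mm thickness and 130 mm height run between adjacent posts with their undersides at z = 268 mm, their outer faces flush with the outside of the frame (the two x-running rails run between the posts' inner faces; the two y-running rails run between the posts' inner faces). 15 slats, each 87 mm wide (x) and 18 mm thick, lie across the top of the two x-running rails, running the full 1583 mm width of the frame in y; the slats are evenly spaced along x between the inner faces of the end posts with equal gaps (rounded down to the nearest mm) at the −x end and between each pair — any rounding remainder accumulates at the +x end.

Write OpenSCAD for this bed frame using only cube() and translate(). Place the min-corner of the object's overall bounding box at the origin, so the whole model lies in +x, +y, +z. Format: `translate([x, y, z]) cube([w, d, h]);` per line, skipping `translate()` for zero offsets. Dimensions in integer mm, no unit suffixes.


cube([50, 50, 514]);
translate([0, 1533, 0]) cube([50, 50, 514]);
translate([2000, 0, 0]) cube([50, 50, 514]);
translate([2000, 1533, 0]) cube([50, 50, 514]);
translate([50, 0, 268]) cube([1950, 21, 130]);
translate([50, 1562, 268]) cube([1950, 21, 130]);
translate([0, 50, 268]) cube([21, 1483, 130]);
translate([2029, 50, 268]) cube([21, 1483, 130]);
translate([90, 0, 398]) cube([87, 1583, 18]);
translate([217, 0, 398]) cube([87, 1583, 18]);
translate([344, 0, 398]) cube([87, 1583, 18]);
translate([471, 0, 398]) cube([87, 1583, 18]);
translate([598, 0, 398]) cube([87, 1583, 18]);
translate([725, 0, 398]) cube([87, 1583, 18]);
translate([852, 0, 398]) cube([87, 1583, 18]);
translate([979, 0, 398]) cube([87, 1583, 18]);
translate([1106, 0, 398]) cube([87, 1583, 18]);
translate([1233, 0, 398]) cube([87, 1583, 18]);
translate([1360, 0, 398]) cube([87, 1583, 18]);
translate([1487, 0, 398]) cube([87, 1583, 18]);
translate([1614, 0, 398]) cube([87, 1583, 18]);
translate([1741, 0, 398]) cube([87, 1583, 18]);
translate([1868, 0, 398]) cube([87, 1583, 18]);


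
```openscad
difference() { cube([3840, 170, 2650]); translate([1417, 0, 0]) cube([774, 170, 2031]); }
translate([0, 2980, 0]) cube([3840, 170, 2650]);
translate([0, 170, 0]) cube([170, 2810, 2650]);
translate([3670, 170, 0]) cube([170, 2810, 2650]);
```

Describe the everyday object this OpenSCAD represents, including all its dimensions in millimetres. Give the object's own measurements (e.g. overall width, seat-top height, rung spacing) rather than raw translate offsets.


A single room: four walls, each 2650 mm tall and 170 mm thick, enclosing an outside footprint 3840×3150 mm (x × y), no floor or roof. The front and back walls (−y and +y sides) run the full x-width; the side walls fit between their inner faces. A door opening 774 mm wide and 2031 mm tall is cut through the front wall from the floor up, its −x edge 1417 mm from the wall's −x end.


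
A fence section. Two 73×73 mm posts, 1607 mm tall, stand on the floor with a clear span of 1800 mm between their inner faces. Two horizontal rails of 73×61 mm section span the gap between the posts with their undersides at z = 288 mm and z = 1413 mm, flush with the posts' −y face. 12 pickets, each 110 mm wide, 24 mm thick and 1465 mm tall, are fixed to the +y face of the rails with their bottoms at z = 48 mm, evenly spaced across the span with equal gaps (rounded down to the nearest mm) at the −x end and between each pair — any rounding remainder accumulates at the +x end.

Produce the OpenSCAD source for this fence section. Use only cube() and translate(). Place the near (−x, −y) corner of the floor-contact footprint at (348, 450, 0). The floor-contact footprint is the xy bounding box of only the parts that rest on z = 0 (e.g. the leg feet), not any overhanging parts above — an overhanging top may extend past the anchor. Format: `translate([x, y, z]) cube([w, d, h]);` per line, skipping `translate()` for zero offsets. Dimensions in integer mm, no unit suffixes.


translate([348, 450, 0]) cube([73, 73, 1607]);
translate([2221, 450, 0]) cube([73, 73, 1607]);
translate([421, 450, 288]) cube([1800, 73, 61]);
translate([421, 450, 1413]) cube([1800, 73, 61]);
translate([457, 523, 48]) cube([110, 24, 1465]);
translate([603, 523, 48]) cube([110, 24, 1465]);
translate([749, 523, 48]) cube([110, 24, 1465]);
translate([895, 523, 48]) cube([110, 24, 1465]);
translate([1041, 523, 48]) cube([110, 24, 1465]);
translate([1187, 523, 48]) cube([110, 24, 1465]);
translate([1333, 523, 48]) cube([110, 24, 1465]);
translate([1479, 523, 48]) cube([110, 24, 1465]);
translate([1625, 523, 48]) cube([110, 24, 1465]);
translate([1771, 523, 48]) cube([110, 24, 1465]);
translate([1917, 523, 48]) cube([110, 24, 1465]);
translate([2063, 523, 48]) cube([110, 24, 1465]);


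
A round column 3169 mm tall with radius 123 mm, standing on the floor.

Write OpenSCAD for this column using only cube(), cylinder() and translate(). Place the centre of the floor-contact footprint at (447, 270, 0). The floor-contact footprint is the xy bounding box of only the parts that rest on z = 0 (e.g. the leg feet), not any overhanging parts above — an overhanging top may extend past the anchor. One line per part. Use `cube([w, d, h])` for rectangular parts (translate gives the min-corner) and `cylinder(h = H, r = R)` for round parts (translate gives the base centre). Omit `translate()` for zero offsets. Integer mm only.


translate([447, 270, 0]) cylinder(h = 3169, r = 123);


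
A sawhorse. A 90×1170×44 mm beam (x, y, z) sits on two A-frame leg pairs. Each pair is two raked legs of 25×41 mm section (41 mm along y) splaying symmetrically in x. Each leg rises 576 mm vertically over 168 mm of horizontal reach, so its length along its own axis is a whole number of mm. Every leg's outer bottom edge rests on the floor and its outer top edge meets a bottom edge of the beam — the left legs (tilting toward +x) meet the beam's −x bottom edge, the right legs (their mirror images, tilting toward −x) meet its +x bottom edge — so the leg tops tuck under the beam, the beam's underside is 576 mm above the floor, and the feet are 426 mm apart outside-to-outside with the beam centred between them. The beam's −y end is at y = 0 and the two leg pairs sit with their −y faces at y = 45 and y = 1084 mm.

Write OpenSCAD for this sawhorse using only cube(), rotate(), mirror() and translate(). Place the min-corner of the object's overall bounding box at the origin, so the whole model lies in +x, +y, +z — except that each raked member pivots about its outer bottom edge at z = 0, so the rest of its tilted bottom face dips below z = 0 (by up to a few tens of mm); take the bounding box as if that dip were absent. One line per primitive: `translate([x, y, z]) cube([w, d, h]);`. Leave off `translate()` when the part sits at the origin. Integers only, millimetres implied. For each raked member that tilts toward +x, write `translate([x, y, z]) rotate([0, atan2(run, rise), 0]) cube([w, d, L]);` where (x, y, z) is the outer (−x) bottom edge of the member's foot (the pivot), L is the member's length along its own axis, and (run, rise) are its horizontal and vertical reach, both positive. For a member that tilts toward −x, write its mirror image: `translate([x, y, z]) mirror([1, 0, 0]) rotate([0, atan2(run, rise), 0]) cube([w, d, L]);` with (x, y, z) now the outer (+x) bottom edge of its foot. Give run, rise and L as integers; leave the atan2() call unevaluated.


translate([168, 0, 576]) cube([90, 1170, 44]);
translate([0, 45, 0]) rotate([0, atan2(168, 576), 0]) cube([25, 41, 600]);
translate([426, 45, 0]) mirror([1, 0, 0]) rotate([0, atan2(168, 576), 0]) cube([25, 41, 600]);
translate([0, 1084, 0]) rotate([0, atan2(168, 576), 0]) cube([25, 41, 600]);
translate([426, 1084, 0]) mirror([1, 0, 0]) rotate([0, atan2(168, 576), 0]) cube([25, 41, 600]);


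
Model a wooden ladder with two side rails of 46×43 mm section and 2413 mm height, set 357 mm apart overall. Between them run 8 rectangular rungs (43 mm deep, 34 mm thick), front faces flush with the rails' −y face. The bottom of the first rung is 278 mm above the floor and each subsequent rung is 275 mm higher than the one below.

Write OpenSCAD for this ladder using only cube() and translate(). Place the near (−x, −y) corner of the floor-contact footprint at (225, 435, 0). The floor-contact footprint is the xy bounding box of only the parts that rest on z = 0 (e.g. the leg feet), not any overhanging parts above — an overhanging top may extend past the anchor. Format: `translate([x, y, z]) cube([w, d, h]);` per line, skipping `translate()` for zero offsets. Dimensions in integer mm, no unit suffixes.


translate([225, 435, 0]) cube([46, 43, 2413]);
translate([536, 435, 0]) cube([46, 43, 2413]);
translate([271, 435, 278]) cube([265, 43, 34]);
translate([271, 435, 553]) cube([265, 43, 34]);
translate([271, 435, 828]) cube([265, 43, 34]);
translate([271, 435, 1103]) cube([265, 43, 34]);
translate([271, 435, 1378]) cube([265, 43, 34]);
translate([271, 435, 1653]) cube([265, 43, 34]);
translate([271, 435, 1928]) cube([265, 43, 34]);
translate([271, 435, 2203]) cube([265, 43, 34]);


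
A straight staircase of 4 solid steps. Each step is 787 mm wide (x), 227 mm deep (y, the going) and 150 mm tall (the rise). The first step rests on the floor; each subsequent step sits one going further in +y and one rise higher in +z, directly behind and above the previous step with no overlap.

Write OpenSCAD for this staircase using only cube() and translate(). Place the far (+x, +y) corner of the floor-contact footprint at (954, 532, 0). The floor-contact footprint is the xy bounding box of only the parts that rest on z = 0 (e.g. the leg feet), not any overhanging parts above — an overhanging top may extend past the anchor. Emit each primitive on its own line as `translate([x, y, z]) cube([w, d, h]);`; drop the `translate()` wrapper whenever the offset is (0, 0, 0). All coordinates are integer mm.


translate([167, 305, 0]) cube([787, 227, 150]);
translate([167, 532, 150]) cube([787, 227, 150]);
translate([167, 759, 300]) cube([787, 227, 150]);
translate([167, 986, 450]) cube([787, 227, 150]);


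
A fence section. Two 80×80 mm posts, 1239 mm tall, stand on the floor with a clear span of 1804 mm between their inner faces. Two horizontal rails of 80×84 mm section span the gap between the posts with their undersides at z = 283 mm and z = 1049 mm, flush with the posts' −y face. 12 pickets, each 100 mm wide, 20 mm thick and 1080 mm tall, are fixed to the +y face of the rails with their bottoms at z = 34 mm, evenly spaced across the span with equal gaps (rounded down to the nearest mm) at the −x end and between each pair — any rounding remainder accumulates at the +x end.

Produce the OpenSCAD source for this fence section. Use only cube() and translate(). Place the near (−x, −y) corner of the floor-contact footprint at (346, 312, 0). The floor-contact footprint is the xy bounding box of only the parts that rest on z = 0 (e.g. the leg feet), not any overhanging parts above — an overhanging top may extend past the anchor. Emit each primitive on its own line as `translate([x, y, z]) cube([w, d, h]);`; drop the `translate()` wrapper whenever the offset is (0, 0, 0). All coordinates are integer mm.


translate([346, 312, 0]) cube([80, 80, 1239]);
translate([2230, 312, 0]) cube([80, 80, 1239]);
translate([426, 312, 283]) cube([1804, 80, 84]);
translate([426, 312, 1049]) cube([1804, 80, 84]);
translate([472, 392, 34]) cube([100, 20, 1080]);
translate([618, 392, 34]) cube([100, 20, 1080]);
translate([764, 392, 34]) cube([100, 20, 1080]);
translate([910, 392, 34]) cube([100, 20, 1080]);
translate([1056, 392, 34]) cube([100, 20, 1080]);
translate([1202, 392, 34]) cube([100, 20, 1080]);
translate([1348, 392, 34]) cube([100, 20, 1080]);
translate([1494, 392, 34]) cube([100, 20, 1080]);
translate([1640, 392, 34]) cube([100, 20, 1080]);
translate([1786, 392, 34]) cube([100, 20, 1080]);
translate([1932, 392, 34]) cube([100, 20, 1080]);
translate([2078, 392, 34]) cube([100, 20, 1080]);


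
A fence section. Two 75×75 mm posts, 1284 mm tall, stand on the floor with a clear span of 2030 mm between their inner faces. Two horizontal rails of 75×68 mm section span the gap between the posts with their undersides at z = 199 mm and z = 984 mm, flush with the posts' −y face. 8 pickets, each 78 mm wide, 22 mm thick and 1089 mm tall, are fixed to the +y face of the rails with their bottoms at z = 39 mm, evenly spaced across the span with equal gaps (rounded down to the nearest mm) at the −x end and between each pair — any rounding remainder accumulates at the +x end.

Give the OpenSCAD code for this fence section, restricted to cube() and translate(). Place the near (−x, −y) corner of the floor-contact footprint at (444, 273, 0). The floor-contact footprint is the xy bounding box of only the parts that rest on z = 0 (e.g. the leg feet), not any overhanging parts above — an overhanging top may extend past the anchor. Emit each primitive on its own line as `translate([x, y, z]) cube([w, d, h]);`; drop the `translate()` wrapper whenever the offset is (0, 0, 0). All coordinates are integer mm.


translate([444, 273, 0]) cube([75, 75, 1284]);
translate([2549, 273, 0]) cube([75, 75, 1284]);
translate([519, 273, 199]) cube([2030, 75, 68]);
translate([519, 273, 984]) cube([2030, 75, 68]);
translate([675, 348, 39]) cube([78, 22, 1089]);
translate([909, 348, 39]) cube([78, 22, 1089]);
translate([1143, 348, 39]) cube([78, 22, 1089]);
translate([1377, 348, 39]) cube([78, 22, 1089]);
translate([1611, 348, 39]) cube([78, 22, 1089]);
translate([1845, 348, 39]) cube([78, 22, 1089]);
translate([2079, 348, 39]) cube([78, 22, 1089]);
translate([2313, 348, 39]) cube([78, 22, 1089]);


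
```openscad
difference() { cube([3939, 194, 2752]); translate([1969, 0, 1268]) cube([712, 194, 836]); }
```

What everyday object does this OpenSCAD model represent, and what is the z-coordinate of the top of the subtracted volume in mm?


A wall with a window opening. The window head height is 2104 mm.

A wall with a rectangular opening subtracted — a window. Sill at z = 1268, opening 836 mm tall, so the head is at 1268 + 836 = 2104 mm.


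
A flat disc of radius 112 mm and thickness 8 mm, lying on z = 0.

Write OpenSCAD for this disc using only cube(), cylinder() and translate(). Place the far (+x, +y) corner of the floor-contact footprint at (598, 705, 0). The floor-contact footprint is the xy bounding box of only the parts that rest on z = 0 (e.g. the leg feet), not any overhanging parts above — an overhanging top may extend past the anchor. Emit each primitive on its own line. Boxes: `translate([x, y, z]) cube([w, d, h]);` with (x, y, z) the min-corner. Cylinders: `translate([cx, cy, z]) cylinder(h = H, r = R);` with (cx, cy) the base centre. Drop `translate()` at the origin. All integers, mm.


translate([486, 593, 0]) cylinder(h = 8, r = 112);


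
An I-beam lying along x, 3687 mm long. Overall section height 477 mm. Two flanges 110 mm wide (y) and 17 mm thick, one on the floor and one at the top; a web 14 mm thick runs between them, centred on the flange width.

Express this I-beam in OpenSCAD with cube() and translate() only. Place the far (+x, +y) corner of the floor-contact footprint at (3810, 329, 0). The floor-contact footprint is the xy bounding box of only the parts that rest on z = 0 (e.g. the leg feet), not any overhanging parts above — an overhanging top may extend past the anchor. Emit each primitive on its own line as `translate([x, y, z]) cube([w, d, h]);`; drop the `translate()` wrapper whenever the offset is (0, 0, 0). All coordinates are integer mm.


translate([123, 219, 0]) cube([3687, 110, 17]);
translate([123, 267, 17]) cube([3687, 14, 443]);
translate([123, 219, 460]) cube([3687, 110, 17]);


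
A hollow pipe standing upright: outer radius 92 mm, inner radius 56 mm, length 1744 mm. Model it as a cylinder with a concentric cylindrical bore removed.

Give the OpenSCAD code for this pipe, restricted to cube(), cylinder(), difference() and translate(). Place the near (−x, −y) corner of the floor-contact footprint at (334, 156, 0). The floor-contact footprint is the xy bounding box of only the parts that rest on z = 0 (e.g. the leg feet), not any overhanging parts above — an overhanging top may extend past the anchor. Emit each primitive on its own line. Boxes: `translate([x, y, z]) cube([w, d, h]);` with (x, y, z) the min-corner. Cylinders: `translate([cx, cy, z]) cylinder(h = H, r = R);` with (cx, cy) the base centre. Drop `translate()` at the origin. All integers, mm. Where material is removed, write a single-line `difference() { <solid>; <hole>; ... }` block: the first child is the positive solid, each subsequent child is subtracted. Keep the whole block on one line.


difference() { translate([426, 248, 0]) cylinder(h = 1744, r = 92); translate([426, 248, 0]) cylinder(h = 1744, r = 56); }


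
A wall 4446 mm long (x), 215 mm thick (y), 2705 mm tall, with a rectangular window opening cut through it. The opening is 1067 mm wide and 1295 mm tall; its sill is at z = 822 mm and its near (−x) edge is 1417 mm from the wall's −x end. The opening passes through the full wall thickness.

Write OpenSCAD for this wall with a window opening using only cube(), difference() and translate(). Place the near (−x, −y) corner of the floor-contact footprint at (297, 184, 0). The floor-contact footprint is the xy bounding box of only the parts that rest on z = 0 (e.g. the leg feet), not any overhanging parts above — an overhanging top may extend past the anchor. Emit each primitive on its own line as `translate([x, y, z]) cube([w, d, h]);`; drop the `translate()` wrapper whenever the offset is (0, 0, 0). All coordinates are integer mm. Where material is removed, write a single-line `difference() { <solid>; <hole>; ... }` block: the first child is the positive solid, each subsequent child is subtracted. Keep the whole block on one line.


difference() { translate([297, 184, 0]) cube([4446, 215, 2705]); translate([1714, 184, 822]) cube([1067, 215, 1295]); }


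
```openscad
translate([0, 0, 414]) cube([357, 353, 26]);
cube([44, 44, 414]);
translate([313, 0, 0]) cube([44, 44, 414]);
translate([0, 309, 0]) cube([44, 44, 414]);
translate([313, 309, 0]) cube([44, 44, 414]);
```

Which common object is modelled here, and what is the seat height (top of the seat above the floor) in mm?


A stool. The seat height is 440 mm.

A 357×353×26 slab at z = 414 on four corner posts — a stool. The seat top is 414 + 26 = 440 mm.


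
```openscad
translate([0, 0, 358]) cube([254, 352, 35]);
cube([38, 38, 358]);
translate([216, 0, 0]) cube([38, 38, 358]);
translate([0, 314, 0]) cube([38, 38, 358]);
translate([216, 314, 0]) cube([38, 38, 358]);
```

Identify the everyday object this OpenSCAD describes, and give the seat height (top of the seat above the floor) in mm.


A stool. The seat height is 393 mm.

A 254×352×35 slab at z = 358 on four corner posts — a stool. The seat top is 358 + 35 = 393 mm.


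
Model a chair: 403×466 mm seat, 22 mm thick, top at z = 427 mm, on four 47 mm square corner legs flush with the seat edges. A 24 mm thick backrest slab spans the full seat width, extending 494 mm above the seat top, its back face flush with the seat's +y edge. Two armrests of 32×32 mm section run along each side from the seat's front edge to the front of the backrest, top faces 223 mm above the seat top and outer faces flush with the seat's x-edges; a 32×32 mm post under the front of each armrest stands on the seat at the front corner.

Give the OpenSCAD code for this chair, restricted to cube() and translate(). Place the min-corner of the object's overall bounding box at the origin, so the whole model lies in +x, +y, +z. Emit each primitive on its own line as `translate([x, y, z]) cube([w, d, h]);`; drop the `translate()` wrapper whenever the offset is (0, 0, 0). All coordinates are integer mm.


translate([0, 0, 405]) cube([403, 466, 22]);
cube([47, 47, 405]);
translate([356, 0, 0]) cube([47, 47, 405]);
translate([0, 419, 0]) cube([47, 47, 405]);
translate([356, 419, 0]) cube([47, 47, 405]);
translate([0, 442, 427]) cube([403, 24, 494]);
translate([0, 0, 618]) cube([32, 442, 32]);
translate([371, 0, 618]) cube([32, 442, 32]);
translate([0, 0, 427]) cube([32, 32, 191]);
translate([371, 0, 427]) cube([32, 32, 191]);


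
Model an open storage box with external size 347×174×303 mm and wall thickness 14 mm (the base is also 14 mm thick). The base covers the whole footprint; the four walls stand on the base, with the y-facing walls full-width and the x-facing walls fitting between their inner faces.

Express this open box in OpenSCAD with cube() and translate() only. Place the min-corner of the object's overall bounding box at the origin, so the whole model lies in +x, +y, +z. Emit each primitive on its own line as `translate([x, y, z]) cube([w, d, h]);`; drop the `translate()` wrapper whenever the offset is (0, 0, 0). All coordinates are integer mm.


cube([347, 174, 14]);
translate([0, 0, 14]) cube([347, 14, 289]);
translate([0, 160, 14]) cube([347, 14, 289]);
translate([0, 14, 14]) cube([14, 146, 289]);
translate([333, 14, 14]) cube([14, 146, 289]);


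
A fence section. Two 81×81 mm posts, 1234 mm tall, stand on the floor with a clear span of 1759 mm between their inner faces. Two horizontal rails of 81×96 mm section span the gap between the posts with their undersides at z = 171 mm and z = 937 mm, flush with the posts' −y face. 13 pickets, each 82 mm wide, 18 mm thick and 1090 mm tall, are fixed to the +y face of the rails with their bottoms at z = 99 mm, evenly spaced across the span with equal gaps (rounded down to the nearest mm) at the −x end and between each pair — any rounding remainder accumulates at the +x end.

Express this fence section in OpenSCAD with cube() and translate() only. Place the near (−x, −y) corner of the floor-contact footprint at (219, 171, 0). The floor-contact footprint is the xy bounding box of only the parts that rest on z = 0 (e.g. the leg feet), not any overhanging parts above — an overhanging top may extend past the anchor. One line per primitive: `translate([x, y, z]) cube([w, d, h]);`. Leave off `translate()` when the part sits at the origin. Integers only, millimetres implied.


translate([219, 171, 0]) cube([81, 81, 1234]);
translate([2059, 171, 0]) cube([81, 81, 1234]);
translate([300, 171, 171]) cube([1759, 81, 96]);
translate([300, 171, 937]) cube([1759, 81, 96]);
translate([349, 252, 99]) cube([82, 18, 1090]);
translate([480, 252, 99]) cube([82, 18, 1090]);
translate([611, 252, 99]) cube([82, 18, 1090]);
translate([742, 252, 99]) cube([82, 18, 1090]);
translate([873, 252, 99]) cube([82, 18, 1090]);
translate([1004, 252, 99]) cube([82, 18, 1090]);
translate([1135, 252, 99]) cube([82, 18, 1090]);
translate([1266, 252, 99]) cube([82, 18, 1090]);
translate([1397, 252, 99]) cube([82, 18, 1090]);
translate([1528, 252, 99]) cube([82, 18, 1090]);
translate([1659, 252, 99]) cube([82, 18, 1090]);
translate([1790, 252, 99]) cube([82, 18, 1090]);
translate([1921, 252, 99]) cube([82, 18, 1090]);


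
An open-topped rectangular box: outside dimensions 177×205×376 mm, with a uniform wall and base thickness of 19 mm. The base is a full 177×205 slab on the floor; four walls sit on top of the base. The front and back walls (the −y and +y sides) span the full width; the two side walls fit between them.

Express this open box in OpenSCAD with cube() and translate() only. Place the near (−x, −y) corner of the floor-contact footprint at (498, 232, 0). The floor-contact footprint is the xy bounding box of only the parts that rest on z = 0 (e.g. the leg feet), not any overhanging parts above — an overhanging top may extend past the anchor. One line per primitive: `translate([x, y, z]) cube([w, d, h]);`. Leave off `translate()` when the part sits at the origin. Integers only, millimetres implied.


translate([498, 232, 0]) cube([177, 205, 19]);
translate([498, 232, 19]) cube([177, 19, 357]);
translate([498, 418, 19]) cube([177, 19, 357]);
translate([498, 251, 19]) cube([19, 167, 357]);
translate([656, 251, 19]) cube([19, 167, 357]);


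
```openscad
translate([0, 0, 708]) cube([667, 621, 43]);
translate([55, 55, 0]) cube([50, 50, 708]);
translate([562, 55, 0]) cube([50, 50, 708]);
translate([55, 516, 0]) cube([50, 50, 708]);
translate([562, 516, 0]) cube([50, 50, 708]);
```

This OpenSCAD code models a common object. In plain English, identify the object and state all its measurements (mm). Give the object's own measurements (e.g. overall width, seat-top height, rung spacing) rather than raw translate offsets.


A table: top 667 mm (x) × 621 mm (y), 43 mm thick, upper face at z = 751 mm, on four 50×50 mm square legs, each inset 55 mm from the nearest pair of top edges from z = 0 to the bottom of the top.


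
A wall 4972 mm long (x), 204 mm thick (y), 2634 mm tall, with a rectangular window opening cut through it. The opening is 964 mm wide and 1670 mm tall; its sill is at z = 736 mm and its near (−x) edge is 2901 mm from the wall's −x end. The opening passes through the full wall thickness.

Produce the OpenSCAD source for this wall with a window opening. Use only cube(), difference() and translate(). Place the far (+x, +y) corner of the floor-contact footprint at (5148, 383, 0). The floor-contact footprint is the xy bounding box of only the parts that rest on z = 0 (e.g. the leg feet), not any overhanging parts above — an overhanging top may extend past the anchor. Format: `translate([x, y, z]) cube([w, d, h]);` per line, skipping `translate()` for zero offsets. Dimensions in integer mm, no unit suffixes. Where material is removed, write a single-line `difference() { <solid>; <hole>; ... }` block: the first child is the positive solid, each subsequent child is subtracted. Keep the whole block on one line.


difference() { translate([176, 179, 0]) cube([4972, 204, 2634]); translate([3077, 179, 736]) cube([964, 204, 1670]); }


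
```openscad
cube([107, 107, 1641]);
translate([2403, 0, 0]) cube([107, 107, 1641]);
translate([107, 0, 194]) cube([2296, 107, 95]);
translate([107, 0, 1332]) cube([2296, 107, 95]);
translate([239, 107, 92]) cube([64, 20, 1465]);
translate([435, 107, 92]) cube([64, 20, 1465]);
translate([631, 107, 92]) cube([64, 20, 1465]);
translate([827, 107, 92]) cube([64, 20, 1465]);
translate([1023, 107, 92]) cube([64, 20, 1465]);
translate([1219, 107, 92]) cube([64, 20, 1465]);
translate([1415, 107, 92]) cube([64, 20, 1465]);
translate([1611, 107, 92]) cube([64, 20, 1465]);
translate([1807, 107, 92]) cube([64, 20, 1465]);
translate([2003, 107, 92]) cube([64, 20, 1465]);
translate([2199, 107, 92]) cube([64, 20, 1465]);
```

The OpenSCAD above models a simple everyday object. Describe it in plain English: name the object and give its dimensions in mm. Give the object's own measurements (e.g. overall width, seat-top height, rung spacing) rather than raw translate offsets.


A fence section. Two 107×107 mm posts, 1641 mm tall, stand on the floor with a clear span of 2296 mm between their inner faces. Two horizontal rails of 107×95 mm section span the gap between the posts with their undersides at z = 194 mm and z = 1332 mm, flush with the posts' −y face. 11 pickets, each 64 mm wide, 20 mm thick and 1465 mm tall, are fixed to the +y face of the rails with their bottoms at z = 92 mm, spaced across the span with a 132 mm gap after the −x post and between neighbouring pickets, with 140 mm left before the +x post.


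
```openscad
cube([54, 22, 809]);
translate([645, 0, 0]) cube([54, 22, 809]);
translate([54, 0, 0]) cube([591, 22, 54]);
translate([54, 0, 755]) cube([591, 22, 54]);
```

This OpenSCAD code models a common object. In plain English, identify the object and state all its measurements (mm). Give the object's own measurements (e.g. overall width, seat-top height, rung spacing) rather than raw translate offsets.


A rectangular picture frame lying in the x–z plane (depth along y). The opening is 591 mm wide (x) by 701 mm tall (z), surrounded by a border 54 mm wide on all four sides. The frame is 22 mm deep and is made of two full-height vertical stiles with two horizontal rails fitted between them.


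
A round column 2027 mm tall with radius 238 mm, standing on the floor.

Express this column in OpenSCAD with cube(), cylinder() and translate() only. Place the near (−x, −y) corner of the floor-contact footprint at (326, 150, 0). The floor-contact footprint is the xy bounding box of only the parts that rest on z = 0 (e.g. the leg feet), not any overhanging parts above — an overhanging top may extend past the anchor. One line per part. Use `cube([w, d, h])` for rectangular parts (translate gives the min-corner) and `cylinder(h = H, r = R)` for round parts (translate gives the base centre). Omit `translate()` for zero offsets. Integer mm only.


translate([564, 388, 0]) cylinder(h = 2027, r = 238);
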